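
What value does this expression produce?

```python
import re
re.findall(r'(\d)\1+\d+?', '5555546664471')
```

['5', '6']

`\1` has to match the exact text group 1 already captured.
Matches: at [0:6] match '555554', group 1 = '5'; at [6:10] match '6664', group 1 = '6'.
Because there's exactly one group, `findall` drops the full match and keeps group 1 from each hit.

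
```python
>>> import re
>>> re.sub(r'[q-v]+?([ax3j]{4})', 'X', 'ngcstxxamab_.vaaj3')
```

This matches one or more of a character in [q-v] (lazy); then exactly 4 of one of [ax3j] (captured).
Matches: at [13:18] → 'vaaj3'.
Every occurrence is swapped for 'X'.

'ngcstxxamab_.X'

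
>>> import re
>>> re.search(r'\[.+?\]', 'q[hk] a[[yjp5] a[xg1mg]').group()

'[hk]'

The `?` after the quantifier makes it lazy — it takes as little as possible before letting the rest of the pattern try.
Unlike `match`, `search` isn't anchored — it looks for the pattern anywhere in the string.
The match spans [1:5] → '[hk]'.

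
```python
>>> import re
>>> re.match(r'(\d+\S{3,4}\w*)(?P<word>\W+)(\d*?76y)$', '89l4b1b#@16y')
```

This matches one or more of a digit, then 3 to 4 of a non-whitespace character, then zero or more of a word character (captured); then one or more of a non-word character (captured as 'word'); then zero or more of a digit (lazy), then the literal '76y' (captured); then anchored at the end.
`re.match` won't scan ahead — the pattern has to work from the very first character.
Here the string doesn't start with a match, so the call returns None.

None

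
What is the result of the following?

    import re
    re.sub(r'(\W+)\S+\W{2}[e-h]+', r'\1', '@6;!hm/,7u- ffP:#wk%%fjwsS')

'@P:#jwsS'

The pattern matches one or more of a non-word character (captured); then one or more of a non-whitespace character, then exactly 2 of a non-word character; then one or more of a character in [e-h].
Matches: at [0:14] → '@6;!hm/,7u- ff'; at [15:22] → ':#wk%%f'.
Each match is replaced using the text its own group 1 captured.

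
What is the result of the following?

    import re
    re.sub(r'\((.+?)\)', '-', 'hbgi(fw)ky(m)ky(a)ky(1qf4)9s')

'hbgi-ky-ky-ky-9s'

A `+?`/`*?`/`{m,n}?` starts at its minimum and grows only as far as needed for what follows to match.
Matches: at [4:8] → '(fw)'; at [10:13] → '(m)'; at [15:18] → '(a)'; at [20:26] → '(1qf4)'.
Every occurrence is swapped for '-'.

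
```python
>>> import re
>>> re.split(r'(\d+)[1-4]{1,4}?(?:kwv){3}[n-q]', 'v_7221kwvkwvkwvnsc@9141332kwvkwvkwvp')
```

The pattern matches one or more of a digit (captured); then 1 to 4 of a character in [1-4] (lazy), then the literal 'kwv' repeated 3 times, then a character in [n-q].
Matches to split on: at [2:16] → '7221kwvkwvkwvn'; at [19:36] → '9141332kwvkwvkwvp'.
Because the pattern has a capturing group, `split` also inserts each captured text between the pieces.

['v_', '722', 'sc@', '914133', '']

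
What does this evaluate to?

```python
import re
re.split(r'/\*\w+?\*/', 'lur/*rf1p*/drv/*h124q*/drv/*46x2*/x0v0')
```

['lur', 'drv', 'drv', 'x0v0']

Matches to split on: at [3:11] → '/*rf1p*/'; at [14:23] → '/*h124q*/'; at [26:34] → '/*46x2*/'.
Splitting on the pattern gives 4 pieces.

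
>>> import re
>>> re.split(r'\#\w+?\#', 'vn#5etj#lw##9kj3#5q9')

['vn', 'lw#', '5q9']

Matches to split on: at [2:8] → '#5etj#'; at [11:17] → '#9kj3#'.
Each match becomes a cut point; 3 segments remain.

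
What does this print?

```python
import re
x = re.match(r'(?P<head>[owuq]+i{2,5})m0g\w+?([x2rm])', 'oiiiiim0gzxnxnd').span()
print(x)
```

(0, 11)

`re.match` only tries the pattern at the start of the string.
The match spans [0:11] → 'oiiiiim0gzx'.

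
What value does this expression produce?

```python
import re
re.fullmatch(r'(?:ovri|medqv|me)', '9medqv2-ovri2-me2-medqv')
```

`fullmatch` succeeds only if the pattern covers the string from start to end.
Here there's no way to consume every character, so the call returns None.

None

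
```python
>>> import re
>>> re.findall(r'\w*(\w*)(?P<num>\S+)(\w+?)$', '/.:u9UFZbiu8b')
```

[('', '/.:u9UFZbiu8', 'b')]

The pattern matches zero or more of a word character; then zero or more of a word character (captured); then one or more of a non-whitespace character (captured as 'num'); then one or more of a word character (lazy) (captured); then anchored at the end.
Matches: at [0:13] match '/.:u9UFZbiu8b', groups = ('', '/.:u9UFZbiu8', 'b').
With 3 capturing groups, `findall` returns a 3-tuple per match.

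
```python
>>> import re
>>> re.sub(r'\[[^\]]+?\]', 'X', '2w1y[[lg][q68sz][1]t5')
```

'2w1yXXXt5'

Matches: at [4:9] → '[[lg]'; at [9:16] → '[q68sz]'; at [16:19] → '[1]'.
Every occurrence is swapped for 'X'.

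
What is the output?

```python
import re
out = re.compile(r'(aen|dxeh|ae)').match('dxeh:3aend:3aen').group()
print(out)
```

dxeh

`match` is anchored at position 0; if the pattern doesn't fit there, it returns None.
The match spans [0:4] → 'dxeh'.
Captured: group 1 = 'dxeh'.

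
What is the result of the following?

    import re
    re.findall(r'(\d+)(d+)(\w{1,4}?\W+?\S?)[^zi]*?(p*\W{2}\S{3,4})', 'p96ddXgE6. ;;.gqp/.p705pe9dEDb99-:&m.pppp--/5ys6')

[('96', 'dd', 'XgE6.', ' ;;.gq')]

Lazy quantifiers expand one character at a time until the remainder of the pattern can match.
Multiple groups make `findall` return tuples — one 4-tuple for the one match.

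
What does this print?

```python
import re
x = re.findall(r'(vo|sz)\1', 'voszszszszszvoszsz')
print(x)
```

['sz', 'sz', 'sz']

`\1` is not a pattern — it's the concrete string captured by group 1, re-applied verbatim.
Scanning left to right: at [2:6] match 'szsz', group 1 = 'sz'; at [6:10] match 'szsz', group 1 = 'sz'; at [14:18] match 'szsz', group 1 = 'sz'.
Because there's exactly one group, `findall` drops the full match and keeps group 1 from each hit.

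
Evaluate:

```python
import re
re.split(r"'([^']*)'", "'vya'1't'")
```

['', 'vya', '1', 't', '']

`re.split` interleaves the captured-group text with the surrounding fragments.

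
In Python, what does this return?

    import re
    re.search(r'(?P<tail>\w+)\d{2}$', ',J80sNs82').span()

(1, 9)

This matches one or more of a word character (captured as 'tail'); then exactly 2 of a digit; then anchored at the end.
`re.search` tries every starting position until one works.
The match spans [1:9] → 'J80sNs82'.
Captured: group 1 = 'J80sNs'.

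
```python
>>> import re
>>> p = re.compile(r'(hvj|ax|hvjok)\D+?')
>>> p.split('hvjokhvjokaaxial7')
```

Branches in `(...|...)` are attempted left-to-right; the first branch that allows the whole pattern to succeed is taken.
`re.split` interleaves the captured-group text with the surrounding fragments.

['', 'hvj', 'k', 'hvj', 'ka', 'ax', 'al7']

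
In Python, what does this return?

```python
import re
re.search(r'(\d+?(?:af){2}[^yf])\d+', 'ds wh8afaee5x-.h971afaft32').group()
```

The match spans [16:26] → '971afaft32'.

'971afaft32'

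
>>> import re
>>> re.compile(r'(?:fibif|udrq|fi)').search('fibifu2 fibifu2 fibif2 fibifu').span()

(0, 5)

The regex engine tests alternatives in the order written; an earlier branch that matches wins even if a later one would match more.
The match spans [0:5] → 'fibif'.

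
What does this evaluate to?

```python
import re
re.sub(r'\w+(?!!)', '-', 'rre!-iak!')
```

'-e!--k!'

Because the assertion is negative and zero-width, positions next to the forbidden text are skipped.
Matches: at [0:2] → 'rr'; at [5:7] → 'ia'.
Each match is replaced by '-'.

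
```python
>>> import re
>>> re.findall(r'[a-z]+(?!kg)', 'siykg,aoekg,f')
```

['siykg', 'aoekg', 'f']

Because the assertion is negative and zero-width, positions next to the forbidden text are skipped.
No capturing groups, so `findall` returns the 3 full match strings.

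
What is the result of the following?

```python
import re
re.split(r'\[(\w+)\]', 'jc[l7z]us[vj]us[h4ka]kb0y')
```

Because the pattern has a capturing group, `split` also inserts each captured text between the pieces.

['jc', 'l7z', 'us', 'vj', 'us', 'h4ka', 'kb0y']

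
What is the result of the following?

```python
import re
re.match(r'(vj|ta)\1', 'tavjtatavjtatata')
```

After group 1 captures some text, `\1` only succeeds where that same text appears again.
With `match`, the pattern is implicitly anchored at the beginning.
Here the pattern fails at index 0, so the call returns None.

None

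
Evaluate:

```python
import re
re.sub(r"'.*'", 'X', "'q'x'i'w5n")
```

Matches: at [0:7] → "'q'x'i'".
Every occurrence is swapped for 'X'.

'Xw5n'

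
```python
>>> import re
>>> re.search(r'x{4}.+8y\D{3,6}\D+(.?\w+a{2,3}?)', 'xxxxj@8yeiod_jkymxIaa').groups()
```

('Iaa',)

The match spans [0:21] → 'xxxxj@8yeiod_jkymxIaa'.
Captured: group 1 = 'Iaa'.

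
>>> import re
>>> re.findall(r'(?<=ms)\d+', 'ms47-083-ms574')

Lookahead/lookbehind check context without consuming it, so the matched span excludes the asserted characters.
Walking the string: at [2:4] → '47'; at [11:14] → '574'.
`findall` yields the raw match text (2 of them) because the pattern has no groups.

['47', '574']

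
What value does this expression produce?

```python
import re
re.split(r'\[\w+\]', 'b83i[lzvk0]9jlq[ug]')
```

['b83i', '9jlq', '']

`split` removes every match and returns the 3 fragments in between.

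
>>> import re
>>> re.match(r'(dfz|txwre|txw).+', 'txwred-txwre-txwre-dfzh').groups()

('txwre',)

The match spans [0:23] → 'txwred-txwre-txwre-dfzh'.
Captured: group 1 = 'txwre'.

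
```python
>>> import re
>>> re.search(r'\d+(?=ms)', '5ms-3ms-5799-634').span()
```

(0, 1)

Lookahead/lookbehind check context without consuming it, so the matched span excludes the asserted characters.
The match spans [0:1] → '5'.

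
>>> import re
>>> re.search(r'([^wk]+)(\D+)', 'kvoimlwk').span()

The pattern matches one or more of any character except [wk] (captured); then one or more of a non-digit (captured).
`re.search` tries every starting position until one works.
The match spans [1:8] → 'voimlwk'.
Captured: group 1 = 'voiml', group 2 = 'wk'.

(1, 8)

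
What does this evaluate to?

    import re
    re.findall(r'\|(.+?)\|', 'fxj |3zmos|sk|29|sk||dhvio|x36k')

Scanning left to right: at [4:11] match '|3zmos|', group 1 = '3zmos'; at [13:17] match '|29|', group 1 = '29'; at [19:27] match '||dhvio|', group 1 = '|dhvio'.
Because there's exactly one group, `findall` drops the full match and keeps group 1 from each hit.

['3zmos', '29', '|dhvio']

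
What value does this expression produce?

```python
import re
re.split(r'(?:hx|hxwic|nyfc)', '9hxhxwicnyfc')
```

['9', '', 'wic', '']

The regex engine tests alternatives in the order written; an earlier branch that matches wins even if a later one would match more.
Matches to split on: at [1:3] → 'hx'; at [3:5] → 'hx'; at [8:12] → 'nyfc'.
Each match becomes a cut point; 4 segments remain.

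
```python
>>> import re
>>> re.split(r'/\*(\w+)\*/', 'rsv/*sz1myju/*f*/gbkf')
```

['rsv/*sz1myju', 'f', 'gbkf']

Because the pattern has a capturing group, `split` also inserts each captured text between the pieces.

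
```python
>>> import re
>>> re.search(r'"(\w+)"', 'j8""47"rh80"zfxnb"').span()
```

(3, 7)

Unlike `match`, `search` isn't anchored — it looks for the pattern anywhere in the string.
The match spans [3:7] → '"47"'.
Captured: group 1 = '47'.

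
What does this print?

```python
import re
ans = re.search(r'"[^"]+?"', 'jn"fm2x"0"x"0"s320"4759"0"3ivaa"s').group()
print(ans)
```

"fm2x"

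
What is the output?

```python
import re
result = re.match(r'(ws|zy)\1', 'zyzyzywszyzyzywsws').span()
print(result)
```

(0, 4)

After group 1 captures some text, `\1` only succeeds where that same text appears again.
`re.match` won't scan ahead — the pattern has to work from the very first character.
The match spans [0:4] → 'zyzy'.
Captured: group 1 = 'zy'.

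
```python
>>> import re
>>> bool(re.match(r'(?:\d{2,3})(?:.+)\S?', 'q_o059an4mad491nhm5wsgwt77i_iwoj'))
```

False

The pattern matches 2 to 3 of a digit (non-capturing group); then one or more of any character (non-capturing group); then optionally a non-whitespace character.
`match` is anchored at position 0; if the pattern doesn't fit there, it returns None.
Here the string doesn't start with a match, so the call returns None, and `bool(None)` is False.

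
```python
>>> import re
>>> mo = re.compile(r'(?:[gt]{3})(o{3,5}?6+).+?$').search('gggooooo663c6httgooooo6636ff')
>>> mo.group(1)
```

Pattern: exactly 3 of one of [gt] (non-capturing group); then 3 to 5 of a literal 'o' (lazy), then one or more of a literal '6' (captured); then one or more of any character (lazy); then anchored at the end.
`re.search` scans for the first position where the pattern succeeds.
The match spans [0:28] → 'gggooooo663c6httgooooo6636ff'.
Captured: group 1 = 'ooooo66'.

'ooooo66'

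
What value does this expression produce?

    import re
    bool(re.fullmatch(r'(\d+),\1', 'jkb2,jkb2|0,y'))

False

A backreference is literal: `\1` must see the identical characters the first group matched.
`re.fullmatch` is like wrapping the pattern in `^…$` (in single-line mode).
Here the pattern can't cover the whole string, so the call returns None, and `bool(None)` is False.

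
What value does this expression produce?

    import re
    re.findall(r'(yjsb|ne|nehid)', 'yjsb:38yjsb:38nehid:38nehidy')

['yjsb', 'yjsb', 'ne', 'ne']

Branches in `(...|...)` are attempted left-to-right; the first branch that allows the whole pattern to succeed is taken.
Walking the string: at [0:4] match 'yjsb', group 1 = 'yjsb'; at [7:11] match 'yjsb', group 1 = 'yjsb'; at [14:16] match 'ne', group 1 = 'ne'; at [22:24] match 'ne', group 1 = 'ne'.
`findall` collects group 1 from each match (4 total).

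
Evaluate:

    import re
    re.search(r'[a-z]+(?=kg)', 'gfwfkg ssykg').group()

The `(?=…)`/`(?<=…)` assertion just peeks at neighbouring text; it doesn't advance the match position.
The match spans [0:4] → 'gfwf'.

'gfwf'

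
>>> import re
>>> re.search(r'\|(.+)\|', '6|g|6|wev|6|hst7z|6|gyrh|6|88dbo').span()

(1, 27)

`re.search` tries every starting position until one works.
The match spans [1:27] → '|g|6|wev|6|hst7z|6|gyrh|6|'.
Captured: group 1 = 'g|6|wev|6|hst7z|6|gyrh|6'.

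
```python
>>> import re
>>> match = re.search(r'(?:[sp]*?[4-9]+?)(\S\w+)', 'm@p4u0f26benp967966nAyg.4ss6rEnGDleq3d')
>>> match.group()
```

'p4u0f26benp967966nAyg'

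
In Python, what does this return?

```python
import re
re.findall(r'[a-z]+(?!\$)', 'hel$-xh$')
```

['he', 'x']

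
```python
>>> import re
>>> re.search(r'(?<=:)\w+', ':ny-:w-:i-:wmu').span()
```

(1, 3)

The `(?=…)`/`(?<=…)` assertion just peeks at neighbouring text; it doesn't advance the match position.
Unlike `match`, `search` isn't anchored — it looks for the pattern anywhere in the string.
The match spans [1:3] → 'ny'.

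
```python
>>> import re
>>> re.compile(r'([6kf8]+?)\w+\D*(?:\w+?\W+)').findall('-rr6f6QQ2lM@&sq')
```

The pattern matches one or more of one of [6kf8] (lazy) (captured); then one or more of a word character, then zero or more of a non-digit; then one or more of a word character (lazy), then one or more of a non-word character (non-capturing group).
A non-greedy quantifier consumes as few characters as it can — just enough that the remainder of the pattern still matches from where it stops; whatever follows it matches normally.
Matches: at [3:13] match '6f6QQ2lM@&', group 1 = '6'.
One capturing group, so `findall` returns just the captured substring from the one match — 1 in all.

['6']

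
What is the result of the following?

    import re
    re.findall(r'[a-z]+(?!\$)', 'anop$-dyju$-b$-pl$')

['ano', 'dyj', 'p']

A negative assertion filters positions out without eating any characters.
Scanning left to right: at [0:3] → 'ano'; at [6:9] → 'dyj'; at [15:16] → 'p'.
Since nothing is captured, `findall` lists the 3 matched substrings directly.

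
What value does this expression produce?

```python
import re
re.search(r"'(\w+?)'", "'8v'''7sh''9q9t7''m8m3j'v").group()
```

"'8v'"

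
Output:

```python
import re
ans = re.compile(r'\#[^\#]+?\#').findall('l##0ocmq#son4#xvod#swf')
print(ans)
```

['#0ocmq#', '#xvod#']

Matches: at [2:9] → '#0ocmq#'; at [13:19] → '#xvod#'.
`findall` yields the raw match text (2 of them) because the pattern has no groups.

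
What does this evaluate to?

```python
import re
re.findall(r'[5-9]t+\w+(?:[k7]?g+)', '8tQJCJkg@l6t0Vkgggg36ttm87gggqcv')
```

['8tQJCJkg', '6t0Vkgggg36ttm87ggg']

The pattern matches a character in [5-9], then one or more of a literal 't'; then one or more of a word character; then optionally one of [k7], then one or more of the literal 'g' (non-capturing group).
Scanning left to right: at [0:8] → '8tQJCJkg'; at [10:29] → '6t0Vkgggg36ttm87ggg'.
Since nothing is captured, `findall` lists the 2 matched substrings directly.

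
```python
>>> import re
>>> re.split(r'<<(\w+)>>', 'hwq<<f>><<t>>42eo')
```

Matches to split on: at [3:8] → '<<f>>'; at [8:13] → '<<t>>'.
The group in the pattern means `split` returns the separators' captures alongside the pieces.

['hwq', 'f', '', 't', '42eo']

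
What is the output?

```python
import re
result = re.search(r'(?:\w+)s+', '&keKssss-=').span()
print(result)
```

(1, 8)

Pattern: one or more of a word character (non-capturing group); then one or more of a literal 's'.
The match spans [1:8] → 'keKssss'.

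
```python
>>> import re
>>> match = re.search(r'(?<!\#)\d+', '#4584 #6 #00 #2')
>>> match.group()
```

The negative lookahead/lookbehind blocks any match where the forbidden context is present.
Unlike `match`, `search` isn't anchored — it looks for the pattern anywhere in the string.
The match spans [2:5] → '584'.

'584'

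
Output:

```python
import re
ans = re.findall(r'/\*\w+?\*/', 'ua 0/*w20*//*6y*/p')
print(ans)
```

Scanning left to right: at [4:11] → '/*w20*/'; at [11:17] → '/*6y*/'.
Since nothing is captured, `findall` lists the 2 matched substrings directly.

['/*w20*/', '/*6y*/']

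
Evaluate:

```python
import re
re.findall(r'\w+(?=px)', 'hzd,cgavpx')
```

['cgav']

Because the assertion is zero-width, the text it checks is not consumed and won't appear in the result.
Since nothing is captured, `findall` lists the 1 matched substring directly.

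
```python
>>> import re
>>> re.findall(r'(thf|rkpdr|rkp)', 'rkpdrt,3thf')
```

`|` is ordered: at each position the engine commits to the first alternative that works.
Walking the string: at [0:5] match 'rkpdr', group 1 = 'rkpdr'; at [8:11] match 'thf', group 1 = 'thf'.
`findall` collects group 1 from each match (2 total).

['rkpdr', 'thf']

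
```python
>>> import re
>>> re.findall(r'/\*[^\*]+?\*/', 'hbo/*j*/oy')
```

['/*j*/']

Since nothing is captured, `findall` lists the 1 matched substring directly.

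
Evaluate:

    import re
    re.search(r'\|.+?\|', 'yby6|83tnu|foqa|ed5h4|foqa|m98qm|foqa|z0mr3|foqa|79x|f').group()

'|83tnu|'

Because the quantifier is non-greedy, it stops expanding at the earliest point where the rest of the pattern can succeed.
`re.search` tries every starting position until one works.
The match spans [4:11] → '|83tnu|'.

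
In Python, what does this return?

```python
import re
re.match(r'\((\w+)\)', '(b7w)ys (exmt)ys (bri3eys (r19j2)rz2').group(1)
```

'b7w'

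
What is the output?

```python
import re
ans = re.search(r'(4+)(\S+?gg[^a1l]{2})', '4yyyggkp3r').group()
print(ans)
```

The pattern matches one or more of a literal '4' (captured); then one or more of a non-whitespace character (lazy), then the literal 'gg', then exactly 2 of any character except [a1l] (captured).
`re.search` tries every starting position until one works.
The match spans [0:8] → '4yyyggkp'.
Captured: group 1 = '4', group 2 = 'yyyggkp'.

4yyyggkp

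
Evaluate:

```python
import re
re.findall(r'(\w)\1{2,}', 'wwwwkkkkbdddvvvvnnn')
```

['w', 'k', 'd', 'v', 'n']

A backreference is literal: `\1` must see the identical characters the first group matched.
`findall` collects group 1 from each match (5 total).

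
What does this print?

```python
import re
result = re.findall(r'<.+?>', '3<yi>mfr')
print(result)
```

['<yi>']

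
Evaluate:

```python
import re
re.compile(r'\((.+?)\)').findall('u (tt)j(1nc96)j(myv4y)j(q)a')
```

['tt', '1nc96', 'myv4y', 'q']

Matches: at [2:6] match '(tt)', group 1 = 'tt'; at [7:14] match '(1nc96)', group 1 = '1nc96'; at [15:22] match '(myv4y)', group 1 = 'myv4y'; at [23:26] match '(q)', group 1 = 'q'.
`findall` collects group 1 from each match (4 total).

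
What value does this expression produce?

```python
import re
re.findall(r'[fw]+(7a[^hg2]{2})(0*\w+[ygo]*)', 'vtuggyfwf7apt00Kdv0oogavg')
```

[('7apt', '00Kdv0oogavg')]

This matches one or more of one of [fw]; then the literal '7a', then exactly 2 of any character except [hg2] (captured); then zero or more of a literal '0', then one or more of a word character, then zero or more of one of [ygo] (captured).
2 groups means the one result is a tuple of 2 captured strings — 1 here.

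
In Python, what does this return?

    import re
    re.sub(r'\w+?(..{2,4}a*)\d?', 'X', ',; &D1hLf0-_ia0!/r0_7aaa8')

The pattern matches one or more of a word character (lazy); then any character, then 2 to 4 of any character, then zero or more of the literal 'a' (captured); then optionally a digit.
Matches: at [4:10] → 'D1hLf0'; at [11:17] → '_ia0!/'; at [17:25] → 'r0_7aaa8'.
Each match is replaced by 'X'.

',; &X-XX'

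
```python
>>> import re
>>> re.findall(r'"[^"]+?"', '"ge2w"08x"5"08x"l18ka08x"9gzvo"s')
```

['"ge2w"', '"5"', '"l18ka08x"']

Walking the string: at [0:6] → '"ge2w"'; at [9:12] → '"5"'; at [15:25] → '"l18ka08x"'.
`findall` yields the raw match text (3 of them) because the pattern has no groups.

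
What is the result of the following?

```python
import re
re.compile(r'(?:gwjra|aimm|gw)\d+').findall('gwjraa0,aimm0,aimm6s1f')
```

['aimm0', 'aimm6']

Scanning left to right: at [8:13] → 'aimm0'; at [14:19] → 'aimm6'.
`findall` yields the raw match text (2 of them) because the pattern has no groups.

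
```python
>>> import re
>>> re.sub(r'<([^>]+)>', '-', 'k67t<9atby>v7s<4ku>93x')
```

'k67t-v7s-93x'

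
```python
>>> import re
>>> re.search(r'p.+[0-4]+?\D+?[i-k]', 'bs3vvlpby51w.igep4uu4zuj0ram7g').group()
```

'pby51w.igep4uu4zuj'

The pattern matches the literal 'p', then one or more of any character; then one or more of a character in [0-4] (lazy); then one or more of a non-digit (lazy); then a character in [i-k].
Unlike `match`, `search` isn't anchored — it looks for the pattern anywhere in the string.
The match spans [6:24] → 'pby51w.igep4uu4zuj'.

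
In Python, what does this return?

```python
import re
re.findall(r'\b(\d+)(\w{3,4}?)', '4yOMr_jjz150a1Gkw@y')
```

[('4', 'yOM')]

This matches a word boundary (`\b`, zero-width); then one or more of a digit (captured); then 3 to 4 of a word character (lazy) (captured).
The `?` after the quantifier makes it lazy — it takes as little as possible before letting the rest of the pattern try.
Walking the string: at [0:4] match '4yOM', groups = ('4', 'yOM').
2 groups means the one result is a tuple of 2 captured strings — 1 here.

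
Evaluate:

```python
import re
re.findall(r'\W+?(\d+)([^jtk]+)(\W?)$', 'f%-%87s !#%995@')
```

[('87', 's !#%995@', '')]

Pattern: one or more of a non-word character (lazy); then one or more of a digit (captured); then one or more of any character except [jtk] (captured); then optionally a non-word character (captured); then anchored at the end.
`findall` packs the 3 group values into a tuple for every match.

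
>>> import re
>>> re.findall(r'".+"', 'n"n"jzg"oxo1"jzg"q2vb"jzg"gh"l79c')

['"n"jzg"oxo1"jzg"q2vb"jzg"gh"']

`findall` yields the raw match text (1 of them) because the pattern has no groups.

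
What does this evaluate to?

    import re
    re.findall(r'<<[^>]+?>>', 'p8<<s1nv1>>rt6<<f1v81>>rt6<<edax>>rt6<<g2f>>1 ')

['<<s1nv1>>', '<<f1v81>>', '<<edax>>', '<<g2f>>']

Walking the string: at [2:11] → '<<s1nv1>>'; at [14:23] → '<<f1v81>>'; at [26:34] → '<<edax>>'; at [37:44] → '<<g2f>>'.
`findall` yields the raw match text (4 of them) because the pattern has no groups.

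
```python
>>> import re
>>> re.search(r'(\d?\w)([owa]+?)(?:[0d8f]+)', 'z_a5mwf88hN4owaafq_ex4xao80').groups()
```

The match spans [3:9] → '5mwf88'.
Captured: group 1 = '5m', group 2 = 'w'.

('5m', 'w')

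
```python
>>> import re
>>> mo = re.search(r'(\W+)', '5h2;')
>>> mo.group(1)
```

This matches one or more of a non-word character (captured).
Unlike `match`, `search` isn't anchored — it looks for the pattern anywhere in the string.
The match spans [3:4] → ';'.
Captured: group 1 = ';'.

';'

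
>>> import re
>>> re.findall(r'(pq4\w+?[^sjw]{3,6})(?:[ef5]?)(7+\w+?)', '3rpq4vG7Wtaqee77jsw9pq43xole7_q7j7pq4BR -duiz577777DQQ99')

[('pq4vG7Wtaqe', '77j'), ('pq43xole', '7_'), ('pq4BR -duiz', '77777D')]

The pattern matches the literal 'pq4', then one or more of a word character (lazy), then 3 to 6 of any character except [sjw] (captured); then optionally one of [ef5] (non-capturing group); then one or more of the literal '7', then one or more of a word character (lazy) (captured).
A non-greedy quantifier consumes as few characters as it can — just enough that the remainder of the pattern still matches from where it stops; whatever follows it matches normally.
Walking the string: at [2:17] match 'pq4vG7Wtaqee77j', groups = ('pq4vG7Wtaqe', '77j'); at [20:30] match 'pq43xole7_', groups = ('pq43xole', '7_'); at [34:52] match 'pq4BR -duiz577777D', groups = ('pq4BR -duiz', '77777D').
`findall` packs the 2 group values into a tuple for every match.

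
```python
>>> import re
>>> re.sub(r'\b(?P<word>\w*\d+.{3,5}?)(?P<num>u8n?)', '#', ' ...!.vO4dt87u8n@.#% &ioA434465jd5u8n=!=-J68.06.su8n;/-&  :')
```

The pattern matches a word boundary (`\b`, zero-width); then zero or more of a word character, then one or more of a digit, then 3 to 5 of any character (lazy) (captured as 'word'); then the literal 'u8', then optionally the literal 'n' (captured as 'num').
Matches: at [6:16] → 'vO4dt87u8n'; at [22:37] → 'ioA434465jd5u8n'; at [41:52] → 'J68.06.su8n'.
Every occurrence is swapped for '#'.

' ...!.#@.#% &#=!=-#;/-&  :'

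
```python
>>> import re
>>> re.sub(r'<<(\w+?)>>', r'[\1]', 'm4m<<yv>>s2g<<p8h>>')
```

`\1` in the replacement pulls in group 1's text for each match.

'm4m[yv]s2g[p8h]'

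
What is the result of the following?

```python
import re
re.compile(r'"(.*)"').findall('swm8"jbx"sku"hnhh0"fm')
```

['jbx"sku"hnhh0']

With a single group, `findall` returns only what that group captured — 1 item.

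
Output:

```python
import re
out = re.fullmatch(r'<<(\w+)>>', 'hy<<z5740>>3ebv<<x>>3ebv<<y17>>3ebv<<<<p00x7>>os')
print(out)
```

None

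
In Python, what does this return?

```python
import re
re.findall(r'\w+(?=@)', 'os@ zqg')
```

The `(?=…)`/`(?<=…)` assertion just peeks at neighbouring text; it doesn't advance the match position.
No capturing groups, so `findall` returns the 1 full match string.

['os']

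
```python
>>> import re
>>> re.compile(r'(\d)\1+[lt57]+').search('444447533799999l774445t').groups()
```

The backreference `\1` re-matches whatever the first group consumed, character for character.
`search` walks the string left to right and returns the first match it finds.
The match spans [0:7] → '4444475'.
Captured: group 1 = '4'.

('4',)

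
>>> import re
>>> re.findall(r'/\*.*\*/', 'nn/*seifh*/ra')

Matches: at [2:11] → '/*seifh*/'.
No capturing groups, so `findall` returns the 1 full match string.

['/*seifh*/']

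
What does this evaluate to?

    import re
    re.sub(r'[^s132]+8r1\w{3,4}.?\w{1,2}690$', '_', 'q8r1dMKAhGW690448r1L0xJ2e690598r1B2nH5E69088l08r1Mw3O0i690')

'q8r1dMKAhGW690448r1L0xJ2e690598r1B2_'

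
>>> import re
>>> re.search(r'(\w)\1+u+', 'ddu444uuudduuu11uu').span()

`\1` is not a pattern — it's the concrete string captured by group 1, re-applied verbatim.
The match spans [0:3] → 'ddu'.

(0, 3)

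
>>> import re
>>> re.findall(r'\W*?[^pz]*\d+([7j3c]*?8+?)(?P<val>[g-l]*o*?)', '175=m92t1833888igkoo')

[('8', 'igk')]

`findall` packs the 2 group values into a tuple for every match.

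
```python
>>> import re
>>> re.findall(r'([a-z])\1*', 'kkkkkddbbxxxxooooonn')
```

['k', 'd', 'b', 'x', 'o', 'n']

`\1` has to match the exact text group 1 already captured.
Walking the string: at [0:5] match 'kkkkk', group 1 = 'k'; at [5:7] match 'dd', group 1 = 'd'; at [7:9] match 'bb', group 1 = 'b'; at [9:13] match 'xxxx', group 1 = 'x'; at [13:18] match 'ooooo', group 1 = 'o'; ….
One capturing group, so `findall` returns just the captured substring from each match — 6 in all.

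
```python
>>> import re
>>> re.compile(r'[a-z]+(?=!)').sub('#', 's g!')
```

's #!'

The `(?=…)`/`(?<=…)` assertion just peeks at neighbouring text; it doesn't advance the match position.
Matches: at [2:3] → 'g'.
`sub` substitutes '#' at each match site.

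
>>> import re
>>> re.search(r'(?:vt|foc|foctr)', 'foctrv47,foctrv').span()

Branches in `(...|...)` are attempted left-to-right; the first branch that allows the whole pattern to succeed is taken.
Unlike `match`, `search` isn't anchored — it looks for the pattern anywhere in the string.
The match spans [0:3] → 'foc'.

(0, 3)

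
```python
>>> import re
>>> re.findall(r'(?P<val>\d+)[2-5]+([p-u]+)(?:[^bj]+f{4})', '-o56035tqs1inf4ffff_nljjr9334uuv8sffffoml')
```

Pattern: one or more of a digit (captured as 'val'); then one or more of a character in [2-5]; then one or more of a character in [p-u] (captured); then one or more of any character except [bj], then exactly 4 of a literal 'f' (non-capturing group).
Scanning left to right: at [2:19] match '56035tqs1inf4ffff', groups = ('5603', 'tqs'); at [25:38] match '9334uuv8sffff', groups = ('933', 'uu').
With 2 capturing groups, `findall` returns a 2-tuple per match.

[('5603', 'tqs'), ('933', 'uu')]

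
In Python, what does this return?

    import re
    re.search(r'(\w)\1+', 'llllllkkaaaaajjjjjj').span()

(0, 6)

A backreference is literal: `\1` must see the identical characters the first group matched.
`re.search` tries every starting position until one works.
The match spans [0:6] → 'llllll'.
Captured: group 1 = 'l'.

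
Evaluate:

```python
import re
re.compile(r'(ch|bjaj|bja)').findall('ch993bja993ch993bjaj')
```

Branches in `(...|...)` are attempted left-to-right; the first branch that allows the whole pattern to succeed is taken.
Matches: at [0:2] match 'ch', group 1 = 'ch'; at [5:8] match 'bja', group 1 = 'bja'; at [11:13] match 'ch', group 1 = 'ch'; at [16:20] match 'bjaj', group 1 = 'bjaj'.
One capturing group, so `findall` returns just the captured substring from each match — 4 in all.

['ch', 'bja', 'ch', 'bjaj']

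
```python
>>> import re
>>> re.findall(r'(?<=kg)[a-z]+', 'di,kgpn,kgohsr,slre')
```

The positive lookaround only admits positions where the adjacent text matches; those characters stay outside the span.
Matches: at [5:7] → 'pn'; at [10:14] → 'ohsr'.
No capturing groups, so `findall` returns the 2 full match strings.

['pn', 'ohsr']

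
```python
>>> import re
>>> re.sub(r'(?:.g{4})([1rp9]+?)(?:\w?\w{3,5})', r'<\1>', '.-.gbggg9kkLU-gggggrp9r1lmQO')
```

`\1` in the replacement pulls in group 1's text for each match.

'.-.gbggg9kkLU-<r>QO'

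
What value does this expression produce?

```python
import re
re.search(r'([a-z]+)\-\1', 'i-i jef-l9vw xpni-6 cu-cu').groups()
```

('i',)

After group 1 captures some text, `\1` only succeeds where that same text appears again.
`re.search` scans for the first position where the pattern succeeds.
The match spans [0:3] → 'i-i'.
Captured: group 1 = 'i'.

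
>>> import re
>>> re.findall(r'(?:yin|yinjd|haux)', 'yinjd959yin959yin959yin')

Alternation tries branches left to right and keeps the first one that lets the overall match succeed at that position.
Walking the string: at [0:3] → 'yin'; at [8:11] → 'yin'; at [14:17] → 'yin'; at [20:23] → 'yin'.
No capturing groups, so `findall` returns the 4 full match strings.

['yin', 'yin', 'yin', 'yin']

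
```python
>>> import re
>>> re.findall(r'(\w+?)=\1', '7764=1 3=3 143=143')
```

After group 1 captures some text, `\1` only succeeds where that same text appears again.
Matches: at [7:10] match '3=3', group 1 = '3'; at [11:18] match '143=143', group 1 = '143'.
Because there's exactly one group, `findall` drops the full match and keeps group 1 from each hit.

['3', '143']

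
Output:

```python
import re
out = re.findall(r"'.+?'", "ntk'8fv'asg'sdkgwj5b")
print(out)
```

["'8fv'"]

A non-greedy quantifier consumes as few characters as it can — just enough that the remainder of the pattern still matches from where it stops; whatever follows it matches normally.
Walking the string: at [3:8] → "'8fv'".
No capturing groups, so `findall` returns the 1 full match string.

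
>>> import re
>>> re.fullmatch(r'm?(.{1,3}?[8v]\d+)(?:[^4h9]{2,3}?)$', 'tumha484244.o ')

`re.fullmatch` is like wrapping the pattern in `^…$` (in single-line mode).
Here the pattern can't cover the whole string, so the call returns None.

None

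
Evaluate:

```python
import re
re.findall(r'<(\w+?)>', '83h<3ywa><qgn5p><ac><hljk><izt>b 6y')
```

Matches: at [3:9] match '<3ywa>', group 1 = '3ywa'; at [9:16] match '<qgn5p>', group 1 = 'qgn5p'; at [16:20] match '<ac>', group 1 = 'ac'; at [20:26] match '<hljk>', group 1 = 'hljk'; at [26:31] match '<izt>', group 1 = 'izt'.
With a single group, `findall` returns only what that group captured — 5 items.

['3ywa', 'qgn5p', 'ac', 'hljk', 'izt']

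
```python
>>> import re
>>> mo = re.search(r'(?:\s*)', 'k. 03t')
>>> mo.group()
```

''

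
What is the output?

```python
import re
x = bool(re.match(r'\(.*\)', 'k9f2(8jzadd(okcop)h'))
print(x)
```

False

`re.match` won't scan ahead — the pattern has to work from the very first character.
Here position 0 doesn't satisfy it, so the call returns None, and `bool(None)` is False.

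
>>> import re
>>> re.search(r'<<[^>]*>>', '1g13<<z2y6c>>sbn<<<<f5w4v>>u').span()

(4, 13)

`re.search` scans for the first position where the pattern succeeds.
The match spans [4:13] → '<<z2y6c>>'.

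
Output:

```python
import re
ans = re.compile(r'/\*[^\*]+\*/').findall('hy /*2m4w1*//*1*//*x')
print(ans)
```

Walking the string: at [3:12] → '/*2m4w1*/'; at [12:17] → '/*1*/'.
Since nothing is captured, `findall` lists the 2 matched substrings directly.

['/*2m4w1*/', '/*1*/']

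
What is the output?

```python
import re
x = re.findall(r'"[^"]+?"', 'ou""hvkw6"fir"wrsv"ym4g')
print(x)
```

Walking the string: at [3:10] → '"hvkw6"'; at [13:19] → '"wrsv"'.
`findall` yields the raw match text (2 of them) because the pattern has no groups.

['"hvkw6"', '"wrsv"']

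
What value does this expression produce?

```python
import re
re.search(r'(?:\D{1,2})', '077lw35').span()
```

Pattern: 1 to 2 of a non-digit (non-capturing group).
`re.search` tries every starting position until one works.
The match spans [3:5] → 'lw'.

(3, 5)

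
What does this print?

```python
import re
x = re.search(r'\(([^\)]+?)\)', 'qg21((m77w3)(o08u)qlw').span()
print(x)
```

(4, 12)

`re.search` tries every starting position until one works.
The match spans [4:12] → '((m77w3)'.
Captured: group 1 = '(m77w3'.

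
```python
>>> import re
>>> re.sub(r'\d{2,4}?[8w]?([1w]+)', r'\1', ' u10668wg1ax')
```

The pattern matches 2 to 4 of a digit (lazy), then optionally one of [8w]; then one or more of one of [1w] (captured).
Matches: at [2:8] → '10668w'.
The replacement refers to a captured group, so each match is rewritten using its own captured text.

' uwg1ax'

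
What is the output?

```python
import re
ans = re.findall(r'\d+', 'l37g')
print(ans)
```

['37']

This matches one or more of a digit.
With no groups in the pattern, `findall` gives back each whole match — 1 here.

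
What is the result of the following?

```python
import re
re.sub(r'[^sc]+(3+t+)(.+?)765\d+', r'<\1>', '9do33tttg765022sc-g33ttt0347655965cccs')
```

'<3ttt>sc<3ttt>cccs'

The `?` after the quantifier makes it lazy — it takes as little as possible before letting the rest of the pattern try.
`\1` in the replacement pulls in group 1's text for each match.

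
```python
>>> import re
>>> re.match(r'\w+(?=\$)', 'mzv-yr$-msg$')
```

Lookahead/lookbehind check context without consuming it, so the matched span excludes the asserted characters.
`re.match` won't scan ahead — the pattern has to work from the very first character.
Here position 0 doesn't satisfy it, so the call returns None.

None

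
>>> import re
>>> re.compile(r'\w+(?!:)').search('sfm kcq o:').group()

'sfm'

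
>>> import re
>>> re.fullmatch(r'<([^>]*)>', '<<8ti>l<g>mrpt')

None

`re.fullmatch` is like wrapping the pattern in `^…$` (in single-line mode).
Here the string isn't matched end-to-end, so the call returns None.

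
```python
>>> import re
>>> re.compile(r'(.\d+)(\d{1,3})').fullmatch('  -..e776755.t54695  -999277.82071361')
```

`re.fullmatch` requires the pattern to consume the entire string.
Here there's no way to consume every character, so the call returns None.

None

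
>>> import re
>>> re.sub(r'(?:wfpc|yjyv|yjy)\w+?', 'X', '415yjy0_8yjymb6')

'415X_8Xb6'

Matches: at [3:7] → 'yjy0'; at [9:13] → 'yjym'.
`sub` substitutes 'X' at each match site.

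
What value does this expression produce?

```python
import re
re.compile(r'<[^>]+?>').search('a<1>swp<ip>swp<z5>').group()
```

The match spans [1:4] → '<1>'.

'<1>'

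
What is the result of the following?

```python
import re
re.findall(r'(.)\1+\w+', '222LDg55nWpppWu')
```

['2']

A backreference is literal: `\1` must see the identical characters the first group matched.
Scanning left to right: at [0:15] match '222LDg55nWpppWu', group 1 = '2'.
One capturing group, so `findall` returns just the captured substring from the one match — 1 in all.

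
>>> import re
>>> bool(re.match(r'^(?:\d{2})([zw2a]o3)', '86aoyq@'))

Pattern: anchored at the start of the string; then exactly 2 of a digit (non-capturing group); then one of [zw2a], then the literal 'o3' (captured).
`re.match` only tries the pattern at the start of the string.
Here the pattern fails at index 0, so the call returns None, and `bool(None)` is False.

False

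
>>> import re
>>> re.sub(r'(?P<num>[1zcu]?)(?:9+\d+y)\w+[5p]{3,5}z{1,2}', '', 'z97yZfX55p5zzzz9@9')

'zz9@9'

Pattern: optionally one of [1zcu] (captured as 'num'); then one or more of the literal '9', then one or more of a digit, then a literal 'y' (non-capturing group); then one or more of a word character, then 3 to 5 of one of [5p], then 1 to 2 of the literal 'z'.
Matches: at [0:13] → 'z97yZfX55p5zz'.
`sub` substitutes '' at each match site.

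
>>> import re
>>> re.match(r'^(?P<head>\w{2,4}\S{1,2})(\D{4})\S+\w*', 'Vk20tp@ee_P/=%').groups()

The match spans [0:14] → 'Vk20tp@ee_P/=%'.
Captured: group 1 = 'Vk20tp', group 2 = '@ee_'.

('Vk20tp', '@ee_')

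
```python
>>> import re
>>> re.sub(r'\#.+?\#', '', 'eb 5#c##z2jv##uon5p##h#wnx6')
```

Matches: at [4:7] → '#c#'; at [7:13] → '#z2jv#'; at [13:20] → '#uon5p#'; at [20:23] → '#h#'.
Every occurrence is swapped for ''.

'eb 5wnx6'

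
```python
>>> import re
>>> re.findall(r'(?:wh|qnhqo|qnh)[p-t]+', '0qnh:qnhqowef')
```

Walking the string: at [5:9] → 'qnhq'.
No capturing groups, so `findall` returns the 1 full match string.

['qnhq']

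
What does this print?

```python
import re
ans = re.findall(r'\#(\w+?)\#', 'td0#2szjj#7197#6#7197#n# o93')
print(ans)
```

Because there's exactly one group, `findall` drops the full match and keeps group 1 from each hit.

['2szjj', '6', 'n']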